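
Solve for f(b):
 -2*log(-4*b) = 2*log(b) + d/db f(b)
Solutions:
 f(b) = C1 - 4*b*log(b) + 2*b*(-2*log(2) + 2 - I*pi)


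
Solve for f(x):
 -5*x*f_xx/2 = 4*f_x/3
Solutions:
 f(x) = C1 + C2*x^(7/15)


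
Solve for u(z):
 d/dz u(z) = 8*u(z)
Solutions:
 u(z) = C1*exp(8*z)


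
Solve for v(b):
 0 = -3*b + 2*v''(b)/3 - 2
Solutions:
 v(b) = C1 + C2*b + 3*b^3/4 + 3*b^2/2


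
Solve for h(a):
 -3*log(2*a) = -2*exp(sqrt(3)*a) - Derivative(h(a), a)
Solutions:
 h(a) = C1 + 3*a*log(a) + 3*a*(-1 + log(2)) - 2*sqrt(3)*exp(sqrt(3)*a)/3


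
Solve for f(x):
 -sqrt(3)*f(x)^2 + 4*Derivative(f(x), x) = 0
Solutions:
 f(x) = -4/(C1 + sqrt(3)*x)


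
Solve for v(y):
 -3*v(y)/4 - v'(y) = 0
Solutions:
 v(y) = C1*exp(-3*y/4)


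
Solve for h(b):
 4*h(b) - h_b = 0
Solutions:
 h(b) = C1*exp(4*b)


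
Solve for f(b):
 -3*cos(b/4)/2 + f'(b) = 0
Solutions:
 f(b) = C1 + 6*sin(b/4)


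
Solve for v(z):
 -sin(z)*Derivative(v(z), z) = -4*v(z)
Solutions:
 v(z) = C1*(cos(z)^2 - 2*cos(z) + 1)/(cos(z)^2 + 2*cos(z) + 1)


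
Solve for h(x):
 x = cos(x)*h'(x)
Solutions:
 h(x) = C1 + Integral(x/cos(x), x)


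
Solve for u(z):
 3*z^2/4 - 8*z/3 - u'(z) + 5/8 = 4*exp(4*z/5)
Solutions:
 u(z) = C1 + z^3/4 - 4*z^2/3 + 5*z/8 - 5*exp(4*z/5)


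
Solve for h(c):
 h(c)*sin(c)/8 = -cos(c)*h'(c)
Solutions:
 h(c) = C1*cos(c)^(1/8)


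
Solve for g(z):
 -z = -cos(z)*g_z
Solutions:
 g(z) = C1 + Integral(z/cos(z), z)


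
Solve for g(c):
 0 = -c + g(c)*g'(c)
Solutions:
 g(c) = -sqrt(C1 + c^2)
 g(c) = sqrt(C1 + c^2)


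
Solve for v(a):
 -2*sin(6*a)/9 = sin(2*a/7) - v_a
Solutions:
 v(a) = C1 - 7*cos(2*a/7)/2 - cos(6*a)/27


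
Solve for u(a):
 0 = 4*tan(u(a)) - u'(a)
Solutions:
 u(a) = pi - asin(C1*exp(4*a))
 u(a) = asin(C1*exp(4*a))


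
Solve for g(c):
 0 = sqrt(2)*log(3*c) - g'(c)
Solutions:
 g(c) = C1 + sqrt(2)*c*log(c) - sqrt(2)*c + sqrt(2)*c*log(3)


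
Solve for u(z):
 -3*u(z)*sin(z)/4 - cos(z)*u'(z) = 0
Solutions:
 u(z) = C1*cos(z)^(3/4)


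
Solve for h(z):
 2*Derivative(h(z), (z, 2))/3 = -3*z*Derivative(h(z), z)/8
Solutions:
 h(z) = C1 + C2*erf(3*sqrt(2)*z/8)


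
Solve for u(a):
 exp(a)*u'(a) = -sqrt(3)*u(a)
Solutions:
 u(a) = C1*exp(sqrt(3)*exp(-a))


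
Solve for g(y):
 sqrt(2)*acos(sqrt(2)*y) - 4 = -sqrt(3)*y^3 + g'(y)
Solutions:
 g(y) = C1 + sqrt(3)*y^4/4 - 4*y + sqrt(2)*(y*acos(sqrt(2)*y) - sqrt(2)*sqrt(1 - 2*y^2)/2)


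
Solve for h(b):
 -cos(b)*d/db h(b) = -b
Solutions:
 h(b) = C1 + Integral(b/cos(b), b)


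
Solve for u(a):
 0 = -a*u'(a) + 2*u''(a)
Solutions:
 u(a) = C1 + C2*erfi(a/2)


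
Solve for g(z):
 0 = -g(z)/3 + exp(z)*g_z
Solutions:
 g(z) = C1*exp(-exp(-z)/3)


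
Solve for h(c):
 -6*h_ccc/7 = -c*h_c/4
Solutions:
 h(c) = C1 + Integral(C2*airyai(3^(2/3)*7^(1/3)*c/6) + C3*airybi(3^(2/3)*7^(1/3)*c/6), c)


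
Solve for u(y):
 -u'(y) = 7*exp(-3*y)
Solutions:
 u(y) = C1 + 7*exp(-3*y)/3


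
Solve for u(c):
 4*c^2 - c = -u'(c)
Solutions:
 u(c) = C1 - 4*c^3/3 + c^2/2


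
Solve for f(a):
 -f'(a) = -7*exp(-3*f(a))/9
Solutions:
 f(a) = log(C1 + 7*a/3)/3
 f(a) = log((-1 - sqrt(3)*I)*(C1 + 7*a/3)^(1/3)/2)
 f(a) = log((-1 + sqrt(3)*I)*(C1 + 7*a/3)^(1/3)/2)


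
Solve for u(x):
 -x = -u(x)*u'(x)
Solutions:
 u(x) = -sqrt(C1 + x^2)
 u(x) = sqrt(C1 + x^2)


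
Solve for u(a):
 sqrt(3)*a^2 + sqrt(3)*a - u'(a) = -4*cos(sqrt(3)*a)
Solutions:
 u(a) = C1 + sqrt(3)*a^3/3 + sqrt(3)*a^2/2 + 4*sqrt(3)*sin(sqrt(3)*a)/3


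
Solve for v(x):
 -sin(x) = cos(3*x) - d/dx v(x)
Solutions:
 v(x) = C1 + sin(3*x)/3 - cos(x)


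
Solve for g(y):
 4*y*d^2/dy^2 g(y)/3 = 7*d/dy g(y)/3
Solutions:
 g(y) = C1 + C2*y^(11/4)


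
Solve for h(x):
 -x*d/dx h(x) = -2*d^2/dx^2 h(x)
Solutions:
 h(x) = C1 + C2*erfi(x/2)


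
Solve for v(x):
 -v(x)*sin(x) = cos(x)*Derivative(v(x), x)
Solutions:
 v(x) = C1*cos(x)


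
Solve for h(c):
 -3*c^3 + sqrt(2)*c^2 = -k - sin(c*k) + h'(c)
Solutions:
 h(c) = C1 - 3*c^4/4 + sqrt(2)*c^3/3 + c*k - cos(c*k)/k


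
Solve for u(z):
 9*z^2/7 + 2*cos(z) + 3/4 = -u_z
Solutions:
 u(z) = C1 - 3*z^3/7 - 3*z/4 - 2*sin(z)


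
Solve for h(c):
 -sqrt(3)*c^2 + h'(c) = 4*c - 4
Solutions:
 h(c) = C1 + sqrt(3)*c^3/3 + 2*c^2 - 4*c


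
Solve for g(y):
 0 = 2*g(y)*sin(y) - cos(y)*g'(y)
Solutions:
 g(y) = C1/cos(y)^2


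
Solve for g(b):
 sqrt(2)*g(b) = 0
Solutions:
 g(b) = 0


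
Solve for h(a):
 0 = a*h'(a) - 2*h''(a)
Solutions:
 h(a) = C1 + C2*erfi(a/2)


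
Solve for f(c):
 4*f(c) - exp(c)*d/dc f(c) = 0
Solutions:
 f(c) = C1*exp(-4*exp(-c))


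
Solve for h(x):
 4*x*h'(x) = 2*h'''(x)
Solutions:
 h(x) = C1 + Integral(C2*airyai(2^(1/3)*x) + C3*airybi(2^(1/3)*x), x)


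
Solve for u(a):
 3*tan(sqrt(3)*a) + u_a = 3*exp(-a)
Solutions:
 u(a) = C1 - sqrt(3)*log(tan(sqrt(3)*a)^2 + 1)/2 - 3*exp(-a)


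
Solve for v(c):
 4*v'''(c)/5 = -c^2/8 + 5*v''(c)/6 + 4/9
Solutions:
 v(c) = C1 + C2*c + C3*exp(25*c/24) + c^4/80 + 6*c^3/125 - 1204*c^2/9375


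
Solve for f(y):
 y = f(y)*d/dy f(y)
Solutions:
 f(y) = -sqrt(C1 + y^2)
 f(y) = sqrt(C1 + y^2)


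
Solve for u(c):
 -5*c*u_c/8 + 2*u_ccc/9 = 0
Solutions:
 u(c) = C1 + Integral(C2*airyai(2^(2/3)*45^(1/3)*c/4) + C3*airybi(2^(2/3)*45^(1/3)*c/4), c)


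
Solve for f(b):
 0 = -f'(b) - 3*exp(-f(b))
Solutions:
 f(b) = log(C1 - 3*b)


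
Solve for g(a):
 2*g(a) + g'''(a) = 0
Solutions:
 g(a) = C3*exp(-2^(1/3)*a) + (C1*sin(2^(1/3)*sqrt(3)*a/2) + C2*cos(2^(1/3)*sqrt(3)*a/2))*exp(2^(1/3)*a/2)


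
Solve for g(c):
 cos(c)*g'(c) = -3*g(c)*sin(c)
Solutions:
 g(c) = C1*cos(c)^3


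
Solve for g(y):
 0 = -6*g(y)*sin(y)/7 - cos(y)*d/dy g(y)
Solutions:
 g(y) = C1*cos(y)^(6/7)


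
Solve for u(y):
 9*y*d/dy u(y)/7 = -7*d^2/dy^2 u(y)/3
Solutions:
 u(y) = C1 + C2*erf(3*sqrt(6)*y/14)


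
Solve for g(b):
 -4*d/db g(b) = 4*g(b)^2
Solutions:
 g(b) = 1/(C1 + b)


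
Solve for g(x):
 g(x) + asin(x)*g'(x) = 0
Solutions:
 g(x) = C1*exp(-Integral(1/asin(x), x))


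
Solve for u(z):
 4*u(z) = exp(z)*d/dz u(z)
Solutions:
 u(z) = C1*exp(-4*exp(-z))


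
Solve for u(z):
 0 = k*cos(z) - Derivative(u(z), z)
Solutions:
 u(z) = C1 + k*sin(z)


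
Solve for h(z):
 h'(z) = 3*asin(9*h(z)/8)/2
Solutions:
 Integral(1/asin(9*_y/8), (_y, h(z))) = C1 + 3*z/2


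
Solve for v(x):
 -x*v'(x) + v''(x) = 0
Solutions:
 v(x) = C1 + C2*erfi(sqrt(2)*x/2)


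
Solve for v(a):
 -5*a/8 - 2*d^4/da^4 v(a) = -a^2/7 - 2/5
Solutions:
 v(a) = C1 + C2*a + C3*a^2 + C4*a^3 + a^6/5040 - a^5/384 + a^4/120


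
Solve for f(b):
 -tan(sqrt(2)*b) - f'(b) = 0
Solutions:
 f(b) = C1 + sqrt(2)*log(cos(sqrt(2)*b))/2


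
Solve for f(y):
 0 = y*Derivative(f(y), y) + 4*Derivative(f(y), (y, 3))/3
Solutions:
 f(y) = C1 + Integral(C2*airyai(-6^(1/3)*y/2) + C3*airybi(-6^(1/3)*y/2), y)


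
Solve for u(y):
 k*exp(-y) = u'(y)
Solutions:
 u(y) = C1 - k*exp(-y)


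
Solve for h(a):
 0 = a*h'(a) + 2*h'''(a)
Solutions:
 h(a) = C1 + Integral(C2*airyai(-2^(2/3)*a/2) + C3*airybi(-2^(2/3)*a/2), a)


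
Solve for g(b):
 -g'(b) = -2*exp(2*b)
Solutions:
 g(b) = C1 + exp(2*b)


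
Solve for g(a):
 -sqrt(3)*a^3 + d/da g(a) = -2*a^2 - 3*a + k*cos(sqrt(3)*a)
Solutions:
 g(a) = C1 + sqrt(3)*a^4/4 - 2*a^3/3 - 3*a^2/2 + sqrt(3)*k*sin(sqrt(3)*a)/3


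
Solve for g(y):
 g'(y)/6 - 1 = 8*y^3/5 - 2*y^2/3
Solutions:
 g(y) = C1 + 12*y^4/5 - 4*y^3/3 + 6*y


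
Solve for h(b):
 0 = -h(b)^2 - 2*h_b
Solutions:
 h(b) = 2/(C1 + b)


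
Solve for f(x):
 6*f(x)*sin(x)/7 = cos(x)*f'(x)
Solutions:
 f(x) = C1/cos(x)^(6/7)


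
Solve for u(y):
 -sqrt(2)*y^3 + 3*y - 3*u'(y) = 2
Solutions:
 u(y) = C1 - sqrt(2)*y^4/12 + y^2/2 - 2*y/3


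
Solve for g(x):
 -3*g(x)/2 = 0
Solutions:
 g(x) = 0


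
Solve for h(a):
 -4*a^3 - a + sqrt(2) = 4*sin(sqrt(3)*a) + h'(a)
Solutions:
 h(a) = C1 - a^4 - a^2/2 + sqrt(2)*a + 4*sqrt(3)*cos(sqrt(3)*a)/3


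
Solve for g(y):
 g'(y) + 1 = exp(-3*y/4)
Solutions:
 g(y) = C1 - y - 4*exp(-3*y/4)/3


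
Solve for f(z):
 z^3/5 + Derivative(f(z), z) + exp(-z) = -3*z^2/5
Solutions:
 f(z) = C1 - z^4/20 - z^3/5 + exp(-z)


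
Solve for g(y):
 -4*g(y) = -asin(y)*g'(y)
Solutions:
 g(y) = C1*exp(4*Integral(1/asin(y), y))


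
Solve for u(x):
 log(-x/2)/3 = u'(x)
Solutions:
 u(x) = C1 + x*log(-x)/3 + x*(-1 - log(2))/3


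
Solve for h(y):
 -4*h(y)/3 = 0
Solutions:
 h(y) = 0


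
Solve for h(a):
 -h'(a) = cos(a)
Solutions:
 h(a) = C1 - sin(a)


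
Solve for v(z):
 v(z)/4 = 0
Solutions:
 v(z) = 0


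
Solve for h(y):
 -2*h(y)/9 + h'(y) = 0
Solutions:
 h(y) = C1*exp(2*y/9)


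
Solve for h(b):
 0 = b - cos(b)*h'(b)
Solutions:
 h(b) = C1 + Integral(b/cos(b), b)


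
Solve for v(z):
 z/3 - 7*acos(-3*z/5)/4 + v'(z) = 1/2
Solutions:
 v(z) = C1 - z^2/6 + 7*z*acos(-3*z/5)/4 + z/2 + 7*sqrt(25 - 9*z^2)/12


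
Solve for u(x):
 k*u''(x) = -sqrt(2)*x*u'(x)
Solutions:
 u(x) = C1 + C2*sqrt(k)*erf(2^(3/4)*x*sqrt(1/k)/2)


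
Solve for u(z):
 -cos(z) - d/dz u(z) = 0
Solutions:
 u(z) = C1 - sin(z)


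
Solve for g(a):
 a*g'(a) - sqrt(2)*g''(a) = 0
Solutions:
 g(a) = C1 + C2*erfi(2^(1/4)*a/2)


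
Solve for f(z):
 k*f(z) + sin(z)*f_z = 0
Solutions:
 f(z) = C1*exp(k*(-log(cos(z) - 1) + log(cos(z) + 1))/2)


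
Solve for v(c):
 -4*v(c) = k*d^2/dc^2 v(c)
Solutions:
 v(c) = C1*exp(-2*c*sqrt(-1/k)) + C2*exp(2*c*sqrt(-1/k))


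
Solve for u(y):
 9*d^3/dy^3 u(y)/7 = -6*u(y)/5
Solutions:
 u(y) = C3*exp(-14^(1/3)*15^(2/3)*y/15) + (C1*sin(14^(1/3)*3^(1/6)*5^(2/3)*y/10) + C2*cos(14^(1/3)*3^(1/6)*5^(2/3)*y/10))*exp(14^(1/3)*15^(2/3)*y/30)


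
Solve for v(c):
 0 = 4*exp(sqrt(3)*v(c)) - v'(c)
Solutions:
 v(c) = sqrt(3)*(2*log(-1/(C1 + 4*c)) - log(3))/6


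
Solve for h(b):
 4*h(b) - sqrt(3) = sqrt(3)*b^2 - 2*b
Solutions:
 h(b) = sqrt(3)*b^2/4 - b/2 + sqrt(3)/4


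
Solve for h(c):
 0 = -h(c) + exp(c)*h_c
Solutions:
 h(c) = C1*exp(-exp(-c))


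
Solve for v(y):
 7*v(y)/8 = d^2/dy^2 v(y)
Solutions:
 v(y) = C1*exp(-sqrt(14)*y/4) + C2*exp(sqrt(14)*y/4)


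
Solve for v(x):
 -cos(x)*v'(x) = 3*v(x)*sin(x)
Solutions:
 v(x) = C1*cos(x)^3


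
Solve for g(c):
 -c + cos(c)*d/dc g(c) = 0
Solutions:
 g(c) = C1 + Integral(c/cos(c), c)


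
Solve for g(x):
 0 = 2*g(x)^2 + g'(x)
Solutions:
 g(x) = 1/(C1 + 2*x)


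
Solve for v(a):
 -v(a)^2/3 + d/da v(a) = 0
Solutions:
 v(a) = -3/(C1 + a)


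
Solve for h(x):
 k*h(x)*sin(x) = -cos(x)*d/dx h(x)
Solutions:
 h(x) = C1*exp(k*log(cos(x)))


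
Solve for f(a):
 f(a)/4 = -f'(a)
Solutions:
 f(a) = C1*exp(-a/4)


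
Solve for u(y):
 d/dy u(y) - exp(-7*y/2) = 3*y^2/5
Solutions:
 u(y) = C1 + y^3/5 - 2*exp(-7*y/2)/7


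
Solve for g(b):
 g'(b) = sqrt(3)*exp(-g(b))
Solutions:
 g(b) = log(C1 + sqrt(3)*b)


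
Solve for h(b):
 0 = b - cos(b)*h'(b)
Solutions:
 h(b) = C1 + Integral(b/cos(b), b)


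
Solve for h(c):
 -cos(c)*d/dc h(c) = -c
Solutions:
 h(c) = C1 + Integral(c/cos(c), c)


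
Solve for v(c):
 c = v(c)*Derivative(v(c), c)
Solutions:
 v(c) = -sqrt(C1 + c^2)
 v(c) = sqrt(C1 + c^2)


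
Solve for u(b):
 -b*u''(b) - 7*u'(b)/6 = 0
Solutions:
 u(b) = C1 + C2/b^(1/6)


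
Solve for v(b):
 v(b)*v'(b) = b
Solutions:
 v(b) = -sqrt(C1 + b^2)
 v(b) = sqrt(C1 + b^2)


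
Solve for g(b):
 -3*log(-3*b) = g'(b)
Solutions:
 g(b) = C1 - 3*b*log(-b) + 3*b*(1 - log(3))


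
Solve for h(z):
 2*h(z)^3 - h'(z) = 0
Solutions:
 h(z) = -sqrt(2)*sqrt(-1/(C1 + 2*z))/2
 h(z) = sqrt(2)*sqrt(-1/(C1 + 2*z))/2


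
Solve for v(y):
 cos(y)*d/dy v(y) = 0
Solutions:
 v(y) = C1


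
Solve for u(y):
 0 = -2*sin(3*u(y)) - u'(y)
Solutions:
 u(y) = -acos((-C1 - exp(12*y))/(C1 - exp(12*y)))/3 + 2*pi/3
 u(y) = acos((-C1 - exp(12*y))/(C1 - exp(12*y)))/3


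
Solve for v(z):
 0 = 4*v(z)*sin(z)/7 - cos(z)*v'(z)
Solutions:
 v(z) = C1/cos(z)^(4/7)


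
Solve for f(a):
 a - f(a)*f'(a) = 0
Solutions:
 f(a) = -sqrt(C1 + a^2)
 f(a) = sqrt(C1 + a^2)


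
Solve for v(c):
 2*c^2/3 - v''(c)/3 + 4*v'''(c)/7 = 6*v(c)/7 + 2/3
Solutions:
 v(c) = C1*exp(c*(-(108*sqrt(107034) + 35335)^(1/3) - 49/(108*sqrt(107034) + 35335)^(1/3) + 14)/72)*sin(sqrt(3)*c*(-(108*sqrt(107034) + 35335)^(1/3) + 49/(108*sqrt(107034) + 35335)^(1/3))/72) + C2*exp(c*(-(108*sqrt(107034) + 35335)^(1/3) - 49/(108*sqrt(107034) + 35335)^(1/3) + 14)/72)*cos(sqrt(3)*c*(-(108*sqrt(107034) + 35335)^(1/3) + 49/(108*sqrt(107034) + 35335)^(1/3))/72) + C3*exp(c*(49/(108*sqrt(107034) + 35335)^(1/3) + 7 + (108*sqrt(107034) + 35335)^(1/3))/36) + 7*c^2/9 - 112/81


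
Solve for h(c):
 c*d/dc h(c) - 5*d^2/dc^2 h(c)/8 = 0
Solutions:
 h(c) = C1 + C2*erfi(2*sqrt(5)*c/5)


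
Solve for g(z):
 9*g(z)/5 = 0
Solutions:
 g(z) = 0


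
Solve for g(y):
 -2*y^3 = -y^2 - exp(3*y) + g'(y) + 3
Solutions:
 g(y) = C1 - y^4/2 + y^3/3 - 3*y + exp(3*y)/3


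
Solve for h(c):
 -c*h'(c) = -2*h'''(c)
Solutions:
 h(c) = C1 + Integral(C2*airyai(2^(2/3)*c/2) + C3*airybi(2^(2/3)*c/2), c)


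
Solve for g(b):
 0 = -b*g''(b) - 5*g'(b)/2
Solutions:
 g(b) = C1 + C2/b^(3/2)


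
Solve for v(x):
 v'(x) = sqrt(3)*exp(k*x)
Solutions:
 v(x) = C1 + sqrt(3)*exp(k*x)/k


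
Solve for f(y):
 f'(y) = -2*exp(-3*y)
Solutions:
 f(y) = C1 + 2*exp(-3*y)/3


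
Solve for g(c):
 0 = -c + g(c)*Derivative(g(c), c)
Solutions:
 g(c) = -sqrt(C1 + c^2)
 g(c) = sqrt(C1 + c^2)


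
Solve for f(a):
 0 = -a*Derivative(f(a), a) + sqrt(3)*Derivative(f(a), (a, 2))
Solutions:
 f(a) = C1 + C2*erfi(sqrt(2)*3^(3/4)*a/6)


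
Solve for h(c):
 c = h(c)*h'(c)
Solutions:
 h(c) = -sqrt(C1 + c^2)
 h(c) = sqrt(C1 + c^2)


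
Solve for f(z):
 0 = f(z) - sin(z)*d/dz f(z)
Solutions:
 f(z) = C1*sqrt(cos(z) - 1)/sqrt(cos(z) + 1)


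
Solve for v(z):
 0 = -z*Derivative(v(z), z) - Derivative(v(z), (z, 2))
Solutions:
 v(z) = C1 + C2*erf(sqrt(2)*z/2)


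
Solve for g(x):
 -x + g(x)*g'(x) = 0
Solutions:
 g(x) = -sqrt(C1 + x^2)
 g(x) = sqrt(C1 + x^2)


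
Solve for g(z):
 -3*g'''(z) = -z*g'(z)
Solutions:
 g(z) = C1 + Integral(C2*airyai(3^(2/3)*z/3) + C3*airybi(3^(2/3)*z/3), z)


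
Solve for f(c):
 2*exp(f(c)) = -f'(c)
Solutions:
 f(c) = log(1/(C1 + 2*c))


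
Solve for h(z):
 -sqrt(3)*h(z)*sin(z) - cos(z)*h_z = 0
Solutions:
 h(z) = C1*cos(z)^(sqrt(3))


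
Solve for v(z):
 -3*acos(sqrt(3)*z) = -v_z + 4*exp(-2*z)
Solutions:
 v(z) = C1 + 3*z*acos(sqrt(3)*z) - sqrt(3)*sqrt(1 - 3*z^2) - 2*exp(-2*z)


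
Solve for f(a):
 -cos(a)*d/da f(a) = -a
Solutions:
 f(a) = C1 + Integral(a/cos(a), a)


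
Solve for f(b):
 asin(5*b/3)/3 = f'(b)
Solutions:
 f(b) = C1 + b*asin(5*b/3)/3 + sqrt(9 - 25*b^2)/15


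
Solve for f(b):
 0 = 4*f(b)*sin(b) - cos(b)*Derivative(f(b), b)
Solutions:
 f(b) = C1/cos(b)^4


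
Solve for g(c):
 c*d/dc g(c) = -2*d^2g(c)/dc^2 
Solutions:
 g(c) = C1 + C2*erf(c/2)


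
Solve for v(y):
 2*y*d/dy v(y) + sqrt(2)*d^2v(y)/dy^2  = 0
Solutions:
 v(y) = C1 + C2*erf(2^(3/4)*y/2)


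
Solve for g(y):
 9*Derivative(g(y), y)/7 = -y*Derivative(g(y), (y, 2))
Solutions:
 g(y) = C1 + C2/y^(2/7)


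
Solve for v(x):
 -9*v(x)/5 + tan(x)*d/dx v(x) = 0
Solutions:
 v(x) = C1*sin(x)^(9/5)


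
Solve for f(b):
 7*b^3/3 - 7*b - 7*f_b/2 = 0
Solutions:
 f(b) = C1 + b^4/6 - b^2


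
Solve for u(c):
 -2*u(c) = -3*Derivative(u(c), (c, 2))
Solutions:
 u(c) = C1*exp(-sqrt(6)*c/3) + C2*exp(sqrt(6)*c/3)


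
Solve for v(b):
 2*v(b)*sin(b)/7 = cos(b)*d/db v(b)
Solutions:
 v(b) = C1/cos(b)^(2/7)


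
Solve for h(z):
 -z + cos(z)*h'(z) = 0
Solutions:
 h(z) = C1 + Integral(z/cos(z), z)


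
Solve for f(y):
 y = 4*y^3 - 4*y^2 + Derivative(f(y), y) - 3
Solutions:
 f(y) = C1 - y^4 + 4*y^3/3 + y^2/2 + 3*y


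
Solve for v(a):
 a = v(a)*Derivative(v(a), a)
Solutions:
 v(a) = -sqrt(C1 + a^2)
 v(a) = sqrt(C1 + a^2)


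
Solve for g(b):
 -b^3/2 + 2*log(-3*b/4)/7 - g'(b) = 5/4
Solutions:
 g(b) = C1 - b^4/8 + 2*b*log(-b)/7 + b*(-43 - 16*log(2) + 8*log(3))/28


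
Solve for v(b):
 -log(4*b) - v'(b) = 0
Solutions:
 v(b) = C1 - b*log(b) - b*log(4) + b


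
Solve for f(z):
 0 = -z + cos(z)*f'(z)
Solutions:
 f(z) = C1 + Integral(z/cos(z), z)


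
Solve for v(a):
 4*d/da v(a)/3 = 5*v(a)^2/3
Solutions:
 v(a) = -4/(C1 + 5*a)


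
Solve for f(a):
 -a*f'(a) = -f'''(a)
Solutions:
 f(a) = C1 + Integral(C2*airyai(a) + C3*airybi(a), a)


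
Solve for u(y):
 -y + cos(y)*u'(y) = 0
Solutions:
 u(y) = C1 + Integral(y/cos(y), y)


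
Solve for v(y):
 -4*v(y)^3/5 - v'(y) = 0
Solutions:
 v(y) = -sqrt(10)*sqrt(-1/(C1 - 4*y))/2
 v(y) = sqrt(10)*sqrt(-1/(C1 - 4*y))/2


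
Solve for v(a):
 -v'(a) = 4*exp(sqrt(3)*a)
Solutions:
 v(a) = C1 - 4*sqrt(3)*exp(sqrt(3)*a)/3


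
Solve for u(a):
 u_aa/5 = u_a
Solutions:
 u(a) = C1 + C2*exp(5*a)


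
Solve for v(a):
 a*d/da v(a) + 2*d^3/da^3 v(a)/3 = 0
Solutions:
 v(a) = C1 + Integral(C2*airyai(-2^(2/3)*3^(1/3)*a/2) + C3*airybi(-2^(2/3)*3^(1/3)*a/2), a)


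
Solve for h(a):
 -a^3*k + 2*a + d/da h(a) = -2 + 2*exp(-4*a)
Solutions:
 h(a) = C1 + a^4*k/4 - a^2 - 2*a - exp(-4*a)/2


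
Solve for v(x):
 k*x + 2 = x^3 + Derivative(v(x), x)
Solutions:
 v(x) = C1 + k*x^2/2 - x^4/4 + 2*x


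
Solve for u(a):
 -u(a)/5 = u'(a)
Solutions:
 u(a) = C1*exp(-a/5)


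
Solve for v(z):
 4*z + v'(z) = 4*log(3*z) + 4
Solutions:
 v(z) = C1 - 2*z^2 + 4*z*log(z) + z*log(81)


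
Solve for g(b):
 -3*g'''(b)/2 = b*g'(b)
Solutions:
 g(b) = C1 + Integral(C2*airyai(-2^(1/3)*3^(2/3)*b/3) + C3*airybi(-2^(1/3)*3^(2/3)*b/3), b)


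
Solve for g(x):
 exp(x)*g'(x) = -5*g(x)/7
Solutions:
 g(x) = C1*exp(5*exp(-x)/7)


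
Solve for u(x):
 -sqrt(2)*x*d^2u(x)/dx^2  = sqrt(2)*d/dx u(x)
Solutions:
 u(x) = C1 + C2*log(x)


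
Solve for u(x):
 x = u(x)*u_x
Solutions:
 u(x) = -sqrt(C1 + x^2)
 u(x) = sqrt(C1 + x^2)


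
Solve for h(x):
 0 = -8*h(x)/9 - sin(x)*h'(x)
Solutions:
 h(x) = C1*(cos(x) + 1)^(4/9)/(cos(x) - 1)^(4/9)


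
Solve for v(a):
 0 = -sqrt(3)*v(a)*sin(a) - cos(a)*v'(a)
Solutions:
 v(a) = C1*cos(a)^(sqrt(3))


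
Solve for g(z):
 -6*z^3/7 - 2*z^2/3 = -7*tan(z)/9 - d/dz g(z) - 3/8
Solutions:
 g(z) = C1 + 3*z^4/14 + 2*z^3/9 - 3*z/8 + 7*log(cos(z))/9


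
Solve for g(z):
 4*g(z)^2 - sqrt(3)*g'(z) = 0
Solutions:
 g(z) = -3/(C1 + 4*sqrt(3)*z)


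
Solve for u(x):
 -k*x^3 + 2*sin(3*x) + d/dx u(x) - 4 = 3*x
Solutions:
 u(x) = C1 + k*x^4/4 + 3*x^2/2 + 4*x + 2*cos(3*x)/3


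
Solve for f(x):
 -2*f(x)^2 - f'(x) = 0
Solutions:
 f(x) = 1/(C1 + 2*x)


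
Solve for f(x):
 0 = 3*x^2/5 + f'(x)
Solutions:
 f(x) = C1 - x^3/5


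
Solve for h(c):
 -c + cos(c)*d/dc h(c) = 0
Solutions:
 h(c) = C1 + Integral(c/cos(c), c)


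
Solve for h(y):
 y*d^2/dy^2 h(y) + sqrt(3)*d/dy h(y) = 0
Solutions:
 h(y) = C1 + C2*y^(1 - sqrt(3))


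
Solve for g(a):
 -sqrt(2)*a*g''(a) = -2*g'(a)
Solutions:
 g(a) = C1 + C2*a^(1 + sqrt(2))


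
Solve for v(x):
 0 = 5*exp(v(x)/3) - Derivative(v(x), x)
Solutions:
 v(x) = 3*log(-1/(C1 + 5*x)) + 3*log(3)


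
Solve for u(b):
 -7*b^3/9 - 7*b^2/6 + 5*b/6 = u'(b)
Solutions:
 u(b) = C1 - 7*b^4/36 - 7*b^3/18 + 5*b^2/12


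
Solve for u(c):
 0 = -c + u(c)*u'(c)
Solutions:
 u(c) = -sqrt(C1 + c^2)
 u(c) = sqrt(C1 + c^2)


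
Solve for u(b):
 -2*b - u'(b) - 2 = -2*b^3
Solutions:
 u(b) = C1 + b^4/2 - b^2 - 2*b


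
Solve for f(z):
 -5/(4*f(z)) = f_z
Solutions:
 f(z) = -sqrt(C1 - 10*z)/2
 f(z) = sqrt(C1 - 10*z)/2


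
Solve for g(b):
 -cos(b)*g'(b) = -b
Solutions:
 g(b) = C1 + Integral(b/cos(b), b)


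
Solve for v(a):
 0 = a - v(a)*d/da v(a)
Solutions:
 v(a) = -sqrt(C1 + a^2)
 v(a) = sqrt(C1 + a^2)


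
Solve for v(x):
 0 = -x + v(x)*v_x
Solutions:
 v(x) = -sqrt(C1 + x^2)
 v(x) = sqrt(C1 + x^2)


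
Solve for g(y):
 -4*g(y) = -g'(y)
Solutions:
 g(y) = C1*exp(4*y)


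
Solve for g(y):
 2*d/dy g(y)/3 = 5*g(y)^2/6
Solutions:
 g(y) = -4/(C1 + 5*y)


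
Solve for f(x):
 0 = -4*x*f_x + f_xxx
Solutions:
 f(x) = C1 + Integral(C2*airyai(2^(2/3)*x) + C3*airybi(2^(2/3)*x), x)


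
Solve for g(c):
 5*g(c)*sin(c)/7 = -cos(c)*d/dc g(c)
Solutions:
 g(c) = C1*cos(c)^(5/7)


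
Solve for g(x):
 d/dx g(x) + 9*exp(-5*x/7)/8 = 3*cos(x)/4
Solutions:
 g(x) = C1 + 3*sin(x)/4 + 63*exp(-5*x/7)/40


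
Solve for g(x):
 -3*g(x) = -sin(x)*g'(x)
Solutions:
 g(x) = C1*(cos(x) - 1)^(3/2)/(cos(x) + 1)^(3/2)


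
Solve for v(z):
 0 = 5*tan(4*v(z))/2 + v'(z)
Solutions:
 v(z) = -asin(C1*exp(-10*z))/4 + pi/4
 v(z) = asin(C1*exp(-10*z))/4


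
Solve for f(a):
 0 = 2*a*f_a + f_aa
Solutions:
 f(a) = C1 + C2*erf(a)


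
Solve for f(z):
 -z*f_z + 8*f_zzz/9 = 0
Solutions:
 f(z) = C1 + Integral(C2*airyai(3^(2/3)*z/2) + C3*airybi(3^(2/3)*z/2), z)


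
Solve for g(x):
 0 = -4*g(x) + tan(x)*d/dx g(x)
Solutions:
 g(x) = C1*sin(x)^4


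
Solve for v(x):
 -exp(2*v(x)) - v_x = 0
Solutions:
 v(x) = log(-sqrt(-1/(C1 - x))) - log(2)/2
 v(x) = log(-1/(C1 - x))/2 - log(2)/2


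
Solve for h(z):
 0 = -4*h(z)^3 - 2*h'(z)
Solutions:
 h(z) = -sqrt(2)*sqrt(-1/(C1 - 2*z))/2
 h(z) = sqrt(2)*sqrt(-1/(C1 - 2*z))/2


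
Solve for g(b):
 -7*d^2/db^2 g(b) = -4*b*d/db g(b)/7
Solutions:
 g(b) = C1 + C2*erfi(sqrt(2)*b/7)


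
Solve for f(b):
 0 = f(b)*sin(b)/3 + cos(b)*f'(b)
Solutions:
 f(b) = C1*cos(b)^(1/3)


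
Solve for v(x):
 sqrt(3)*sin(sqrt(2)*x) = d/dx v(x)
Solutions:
 v(x) = C1 - sqrt(6)*cos(sqrt(2)*x)/2


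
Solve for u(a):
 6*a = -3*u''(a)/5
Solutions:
 u(a) = C1 + C2*a - 5*a^3/3


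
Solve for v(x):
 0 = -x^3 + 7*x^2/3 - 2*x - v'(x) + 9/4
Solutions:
 v(x) = C1 - x^4/4 + 7*x^3/9 - x^2 + 9*x/4


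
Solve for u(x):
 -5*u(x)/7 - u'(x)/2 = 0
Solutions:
 u(x) = C1*exp(-10*x/7)


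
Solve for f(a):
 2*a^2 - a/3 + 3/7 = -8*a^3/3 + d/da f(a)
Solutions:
 f(a) = C1 + 2*a^4/3 + 2*a^3/3 - a^2/6 + 3*a/7


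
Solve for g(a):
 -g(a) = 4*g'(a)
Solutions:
 g(a) = C1*exp(-a/4)


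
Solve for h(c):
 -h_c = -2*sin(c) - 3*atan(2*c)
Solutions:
 h(c) = C1 + 3*c*atan(2*c) - 3*log(4*c^2 + 1)/4 - 2*cos(c)


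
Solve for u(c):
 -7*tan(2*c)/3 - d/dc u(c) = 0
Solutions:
 u(c) = C1 + 7*log(cos(2*c))/6


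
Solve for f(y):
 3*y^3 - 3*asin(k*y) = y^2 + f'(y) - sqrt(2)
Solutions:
 f(y) = C1 + 3*y^4/4 - y^3/3 + sqrt(2)*y - 3*Piecewise((y*asin(k*y) + sqrt(-k^2*y^2 + 1)/k, Ne(k, 0)), (0, True))


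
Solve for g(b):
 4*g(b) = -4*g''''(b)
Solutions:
 g(b) = (C1*sin(sqrt(2)*b/2) + C2*cos(sqrt(2)*b/2))*exp(-sqrt(2)*b/2) + (C3*sin(sqrt(2)*b/2) + C4*cos(sqrt(2)*b/2))*exp(sqrt(2)*b/2)


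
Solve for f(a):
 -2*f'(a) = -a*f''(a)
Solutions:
 f(a) = C1 + C2*a^3


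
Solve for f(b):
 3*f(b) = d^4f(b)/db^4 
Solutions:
 f(b) = C1*exp(-3^(1/4)*b) + C2*exp(3^(1/4)*b) + C3*sin(3^(1/4)*b) + C4*cos(3^(1/4)*b)


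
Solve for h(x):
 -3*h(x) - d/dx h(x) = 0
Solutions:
 h(x) = C1*exp(-3*x)


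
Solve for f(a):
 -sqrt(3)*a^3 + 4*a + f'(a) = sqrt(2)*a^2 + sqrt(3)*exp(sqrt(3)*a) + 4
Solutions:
 f(a) = C1 + sqrt(3)*a^4/4 + sqrt(2)*a^3/3 - 2*a^2 + 4*a + exp(sqrt(3)*a)


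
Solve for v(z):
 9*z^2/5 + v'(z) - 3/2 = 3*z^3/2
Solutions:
 v(z) = C1 + 3*z^4/8 - 3*z^3/5 + 3*z/2


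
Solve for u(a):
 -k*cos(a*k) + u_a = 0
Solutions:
 u(a) = C1 + sin(a*k)


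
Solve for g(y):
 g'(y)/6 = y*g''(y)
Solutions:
 g(y) = C1 + C2*y^(7/6)


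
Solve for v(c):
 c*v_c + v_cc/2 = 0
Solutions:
 v(c) = C1 + C2*erf(c)


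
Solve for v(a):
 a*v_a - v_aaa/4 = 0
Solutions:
 v(a) = C1 + Integral(C2*airyai(2^(2/3)*a) + C3*airybi(2^(2/3)*a), a)


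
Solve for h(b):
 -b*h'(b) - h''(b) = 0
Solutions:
 h(b) = C1 + C2*erf(sqrt(2)*b/2)


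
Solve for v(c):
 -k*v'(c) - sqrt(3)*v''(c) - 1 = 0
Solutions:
 v(c) = C1 + C2*exp(-sqrt(3)*c*k/3) - c/k


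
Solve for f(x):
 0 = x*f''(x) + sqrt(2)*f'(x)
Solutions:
 f(x) = C1 + C2*x^(1 - sqrt(2))


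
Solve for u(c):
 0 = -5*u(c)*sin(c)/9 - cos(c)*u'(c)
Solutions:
 u(c) = C1*cos(c)^(5/9)


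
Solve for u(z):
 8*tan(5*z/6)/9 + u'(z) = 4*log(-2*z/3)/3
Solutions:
 u(z) = C1 + 4*z*log(-z)/3 - 4*z*log(3)/3 - 4*z/3 + 4*z*log(2)/3 + 16*log(cos(5*z/6))/15


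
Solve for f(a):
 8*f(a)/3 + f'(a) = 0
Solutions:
 f(a) = C1*exp(-8*a/3)


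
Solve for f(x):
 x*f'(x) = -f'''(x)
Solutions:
 f(x) = C1 + Integral(C2*airyai(-x) + C3*airybi(-x), x)


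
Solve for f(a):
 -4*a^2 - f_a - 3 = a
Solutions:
 f(a) = C1 - 4*a^3/3 - a^2/2 - 3*a


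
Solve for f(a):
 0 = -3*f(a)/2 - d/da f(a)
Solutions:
 f(a) = C1*exp(-3*a/2)


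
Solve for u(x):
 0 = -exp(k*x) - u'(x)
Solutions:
 u(x) = C1 - exp(k*x)/k


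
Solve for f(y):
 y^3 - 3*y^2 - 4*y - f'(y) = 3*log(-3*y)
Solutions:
 f(y) = C1 + y^4/4 - y^3 - 2*y^2 - 3*y*log(-y) + 3*y*(1 - log(3))


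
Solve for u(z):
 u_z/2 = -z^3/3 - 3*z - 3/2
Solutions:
 u(z) = C1 - z^4/6 - 3*z^2 - 3*z


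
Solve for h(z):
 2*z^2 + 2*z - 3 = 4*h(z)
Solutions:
 h(z) = z^2/2 + z/2 - 3/4


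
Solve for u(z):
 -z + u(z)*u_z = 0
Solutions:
 u(z) = -sqrt(C1 + z^2)
 u(z) = sqrt(C1 + z^2)


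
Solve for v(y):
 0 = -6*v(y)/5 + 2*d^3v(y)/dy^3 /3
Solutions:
 v(y) = C3*exp(15^(2/3)*y/5) + (C1*sin(3*3^(1/6)*5^(2/3)*y/10) + C2*cos(3*3^(1/6)*5^(2/3)*y/10))*exp(-15^(2/3)*y/10)


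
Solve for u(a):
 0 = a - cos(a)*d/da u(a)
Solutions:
 u(a) = C1 + Integral(a/cos(a), a)


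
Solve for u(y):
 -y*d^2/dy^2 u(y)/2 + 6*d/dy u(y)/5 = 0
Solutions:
 u(y) = C1 + C2*y^(17/5)


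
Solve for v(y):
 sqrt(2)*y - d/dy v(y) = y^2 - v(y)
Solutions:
 v(y) = C1*exp(y) + y^2 - sqrt(2)*y + 2*y - sqrt(2) + 2


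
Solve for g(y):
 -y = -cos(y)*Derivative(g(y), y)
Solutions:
 g(y) = C1 + Integral(y/cos(y), y)


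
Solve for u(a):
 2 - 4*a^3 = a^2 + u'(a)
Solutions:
 u(a) = C1 - a^4 - a^3/3 + 2*a


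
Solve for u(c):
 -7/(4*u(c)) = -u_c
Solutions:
 u(c) = -sqrt(C1 + 14*c)/2
 u(c) = sqrt(C1 + 14*c)/2


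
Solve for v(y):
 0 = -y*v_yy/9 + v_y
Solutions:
 v(y) = C1 + C2*y^10


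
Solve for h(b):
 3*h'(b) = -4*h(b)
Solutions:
 h(b) = C1*exp(-4*b/3)


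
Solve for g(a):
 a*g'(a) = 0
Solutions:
 g(a) = C1


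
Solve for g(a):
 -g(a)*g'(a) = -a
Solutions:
 g(a) = -sqrt(C1 + a^2)
 g(a) = sqrt(C1 + a^2)


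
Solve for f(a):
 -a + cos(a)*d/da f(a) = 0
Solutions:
 f(a) = C1 + Integral(a/cos(a), a)


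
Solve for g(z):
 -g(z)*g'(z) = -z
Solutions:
 g(z) = -sqrt(C1 + z^2)
 g(z) = sqrt(C1 + z^2)


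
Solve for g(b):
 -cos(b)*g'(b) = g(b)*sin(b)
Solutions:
 g(b) = C1*cos(b)


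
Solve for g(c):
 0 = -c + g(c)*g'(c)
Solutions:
 g(c) = -sqrt(C1 + c^2)
 g(c) = sqrt(C1 + c^2)


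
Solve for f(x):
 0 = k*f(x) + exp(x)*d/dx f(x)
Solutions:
 f(x) = C1*exp(k*exp(-x))


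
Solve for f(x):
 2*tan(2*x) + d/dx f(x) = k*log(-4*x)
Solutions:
 f(x) = C1 + k*x*(log(-x) - 1) + 2*k*x*log(2) + log(cos(2*x))


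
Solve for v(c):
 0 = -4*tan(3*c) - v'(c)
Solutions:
 v(c) = C1 + 4*log(cos(3*c))/3


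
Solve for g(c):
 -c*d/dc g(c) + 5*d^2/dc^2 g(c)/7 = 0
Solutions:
 g(c) = C1 + C2*erfi(sqrt(70)*c/10)


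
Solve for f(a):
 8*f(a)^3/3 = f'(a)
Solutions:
 f(a) = -sqrt(6)*sqrt(-1/(C1 + 8*a))/2
 f(a) = sqrt(6)*sqrt(-1/(C1 + 8*a))/2


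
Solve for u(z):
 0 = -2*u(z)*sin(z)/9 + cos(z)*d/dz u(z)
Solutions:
 u(z) = C1/cos(z)^(2/9)


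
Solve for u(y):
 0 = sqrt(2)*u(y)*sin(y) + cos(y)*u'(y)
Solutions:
 u(y) = C1*cos(y)^(sqrt(2))


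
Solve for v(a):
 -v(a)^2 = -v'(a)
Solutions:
 v(a) = -1/(C1 + a)


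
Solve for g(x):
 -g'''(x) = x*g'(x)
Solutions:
 g(x) = C1 + Integral(C2*airyai(-x) + C3*airybi(-x), x)


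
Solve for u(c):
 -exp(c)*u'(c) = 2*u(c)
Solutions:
 u(c) = C1*exp(2*exp(-c))


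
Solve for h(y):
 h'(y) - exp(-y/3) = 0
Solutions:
 h(y) = C1 - 3*exp(-y/3)


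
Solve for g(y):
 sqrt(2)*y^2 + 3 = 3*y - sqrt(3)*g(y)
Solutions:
 g(y) = -sqrt(6)*y^2/3 + sqrt(3)*y - sqrt(3)


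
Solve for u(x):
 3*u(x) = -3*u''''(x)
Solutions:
 u(x) = (C1*sin(sqrt(2)*x/2) + C2*cos(sqrt(2)*x/2))*exp(-sqrt(2)*x/2) + (C3*sin(sqrt(2)*x/2) + C4*cos(sqrt(2)*x/2))*exp(sqrt(2)*x/2)


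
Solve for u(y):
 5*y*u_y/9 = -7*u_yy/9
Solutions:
 u(y) = C1 + C2*erf(sqrt(70)*y/14)


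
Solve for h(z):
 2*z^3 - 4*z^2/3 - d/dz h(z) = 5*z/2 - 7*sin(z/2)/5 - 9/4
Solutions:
 h(z) = C1 + z^4/2 - 4*z^3/9 - 5*z^2/4 + 9*z/4 - 14*cos(z/2)/5


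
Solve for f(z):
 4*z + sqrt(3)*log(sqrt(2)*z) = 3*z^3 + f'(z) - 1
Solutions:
 f(z) = C1 - 3*z^4/4 + 2*z^2 + sqrt(3)*z*log(z) - sqrt(3)*z + sqrt(3)*z*log(2)/2 + z


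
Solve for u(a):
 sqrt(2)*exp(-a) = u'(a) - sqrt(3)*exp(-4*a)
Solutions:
 u(a) = C1 - sqrt(2)*exp(-a) - sqrt(3)*exp(-4*a)/4


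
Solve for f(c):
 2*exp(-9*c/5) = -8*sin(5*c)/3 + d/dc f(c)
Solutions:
 f(c) = C1 - 8*cos(5*c)/15 - 10*exp(-9*c/5)/9


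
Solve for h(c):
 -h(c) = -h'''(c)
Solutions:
 h(c) = C3*exp(c) + (C1*sin(sqrt(3)*c/2) + C2*cos(sqrt(3)*c/2))*exp(-c/2)


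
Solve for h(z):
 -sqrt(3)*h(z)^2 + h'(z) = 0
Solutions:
 h(z) = -1/(C1 + sqrt(3)*z)


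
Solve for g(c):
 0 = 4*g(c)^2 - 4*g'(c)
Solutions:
 g(c) = -1/(C1 + c)


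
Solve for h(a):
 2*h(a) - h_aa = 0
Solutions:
 h(a) = C1*exp(-sqrt(2)*a) + C2*exp(sqrt(2)*a)


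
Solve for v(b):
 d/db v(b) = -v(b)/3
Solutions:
 v(b) = C1*exp(-b/3)


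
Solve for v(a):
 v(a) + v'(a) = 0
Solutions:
 v(a) = C1*exp(-a)


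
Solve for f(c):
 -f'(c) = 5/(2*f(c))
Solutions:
 f(c) = -sqrt(C1 - 5*c)
 f(c) = sqrt(C1 - 5*c)


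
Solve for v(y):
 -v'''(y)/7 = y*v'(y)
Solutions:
 v(y) = C1 + Integral(C2*airyai(-7^(1/3)*y) + C3*airybi(-7^(1/3)*y), y)


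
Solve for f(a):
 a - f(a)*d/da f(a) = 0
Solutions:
 f(a) = -sqrt(C1 + a^2)
 f(a) = sqrt(C1 + a^2)


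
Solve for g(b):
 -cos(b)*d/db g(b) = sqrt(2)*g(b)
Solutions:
 g(b) = C1*(sin(b) - 1)^(sqrt(2)/2)/(sin(b) + 1)^(sqrt(2)/2)


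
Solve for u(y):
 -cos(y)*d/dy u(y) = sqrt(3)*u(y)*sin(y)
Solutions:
 u(y) = C1*cos(y)^(sqrt(3))


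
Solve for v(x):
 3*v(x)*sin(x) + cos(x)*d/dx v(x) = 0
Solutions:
 v(x) = C1*cos(x)^3


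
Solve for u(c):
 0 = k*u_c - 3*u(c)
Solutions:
 u(c) = C1*exp(3*c/k)


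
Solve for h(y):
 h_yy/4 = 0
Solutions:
 h(y) = C1 + C2*y


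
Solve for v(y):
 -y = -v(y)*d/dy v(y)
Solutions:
 v(y) = -sqrt(C1 + y^2)
 v(y) = sqrt(C1 + y^2)


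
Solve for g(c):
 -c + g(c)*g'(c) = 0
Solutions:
 g(c) = -sqrt(C1 + c^2)
 g(c) = sqrt(C1 + c^2)


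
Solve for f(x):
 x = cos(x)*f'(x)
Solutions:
 f(x) = C1 + Integral(x/cos(x), x)


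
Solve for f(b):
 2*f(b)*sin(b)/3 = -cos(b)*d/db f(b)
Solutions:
 f(b) = C1*cos(b)^(2/3)


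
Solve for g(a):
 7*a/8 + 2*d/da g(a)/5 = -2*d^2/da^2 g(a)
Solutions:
 g(a) = C1 + C2*exp(-a/5) - 35*a^2/32 + 175*a/16


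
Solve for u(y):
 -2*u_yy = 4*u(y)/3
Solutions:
 u(y) = C1*sin(sqrt(6)*y/3) + C2*cos(sqrt(6)*y/3)


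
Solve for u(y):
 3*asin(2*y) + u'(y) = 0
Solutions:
 u(y) = C1 - 3*y*asin(2*y) - 3*sqrt(1 - 4*y^2)/2


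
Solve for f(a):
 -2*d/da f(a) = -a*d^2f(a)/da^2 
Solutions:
 f(a) = C1 + C2*a^3


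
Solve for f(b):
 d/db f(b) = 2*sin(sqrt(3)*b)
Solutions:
 f(b) = C1 - 2*sqrt(3)*cos(sqrt(3)*b)/3


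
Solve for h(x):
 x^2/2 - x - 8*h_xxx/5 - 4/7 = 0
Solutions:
 h(x) = C1 + C2*x + C3*x^2 + x^5/192 - 5*x^4/192 - 5*x^3/84


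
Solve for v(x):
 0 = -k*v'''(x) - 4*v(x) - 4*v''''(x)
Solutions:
 v(x) = C1*exp(x*(-3*k - sqrt(3)*sqrt(3*k^2 + 16*6^(1/3)*(9*k^2 + sqrt(3)*sqrt(27*k^4 - 65536))^(1/3) + 512*6^(2/3)/(9*k^2 + sqrt(3)*sqrt(27*k^4 - 65536))^(1/3)) + sqrt(6)*sqrt(3*sqrt(3)*k^3/sqrt(3*k^2 + 16*6^(1/3)*(9*k^2 + sqrt(3)*sqrt(27*k^4 - 65536))^(1/3) + 512*6^(2/3)/(9*k^2 + sqrt(3)*sqrt(27*k^4 - 65536))^(1/3)) + 3*k^2 - 8*6^(1/3)*(9*k^2 + sqrt(3)*sqrt(27*k^4 - 65536))^(1/3) - 256*6^(2/3)/(9*k^2 + sqrt(3)*sqrt(27*k^4 - 65536))^(1/3)))/48) + C2*exp(x*(-3*k + sqrt(3)*sqrt(3*k^2 + 16*6^(1/3)*(9*k^2 + sqrt(3)*sqrt(27*k^4 - 65536))^(1/3) + 512*6^(2/3)/(9*k^2 + sqrt(3)*sqrt(27*k^4 - 65536))^(1/3)) - sqrt(6)*sqrt(-3*sqrt(3)*k^3/sqrt(3*k^2 + 16*6^(1/3)*(9*k^2 + sqrt(3)*sqrt(27*k^4 - 65536))^(1/3) + 512*6^(2/3)/(9*k^2 + sqrt(3)*sqrt(27*k^4 - 65536))^(1/3)) + 3*k^2 - 8*6^(1/3)*(9*k^2 + sqrt(3)*sqrt(27*k^4 - 65536))^(1/3) - 256*6^(2/3)/(9*k^2 + sqrt(3)*sqrt(27*k^4 - 65536))^(1/3)))/48) + C3*exp(x*(-3*k + sqrt(3)*sqrt(3*k^2 + 16*6^(1/3)*(9*k^2 + sqrt(3)*sqrt(27*k^4 - 65536))^(1/3) + 512*6^(2/3)/(9*k^2 + sqrt(3)*sqrt(27*k^4 - 65536))^(1/3)) + sqrt(6)*sqrt(-3*sqrt(3)*k^3/sqrt(3*k^2 + 16*6^(1/3)*(9*k^2 + sqrt(3)*sqrt(27*k^4 - 65536))^(1/3) + 512*6^(2/3)/(9*k^2 + sqrt(3)*sqrt(27*k^4 - 65536))^(1/3)) + 3*k^2 - 8*6^(1/3)*(9*k^2 + sqrt(3)*sqrt(27*k^4 - 65536))^(1/3) - 256*6^(2/3)/(9*k^2 + sqrt(3)*sqrt(27*k^4 - 65536))^(1/3)))/48) + C4*exp(-x*(3*k + sqrt(3)*sqrt(3*k^2 + 16*6^(1/3)*(9*k^2 + sqrt(3)*sqrt(27*k^4 - 65536))^(1/3) + 512*6^(2/3)/(9*k^2 + sqrt(3)*sqrt(27*k^4 - 65536))^(1/3)) + sqrt(6)*sqrt(3*sqrt(3)*k^3/sqrt(3*k^2 + 16*6^(1/3)*(9*k^2 + sqrt(3)*sqrt(27*k^4 - 65536))^(1/3) + 512*6^(2/3)/(9*k^2 + sqrt(3)*sqrt(27*k^4 - 65536))^(1/3)) + 3*k^2 - 8*6^(1/3)*(9*k^2 + sqrt(3)*sqrt(27*k^4 - 65536))^(1/3) - 256*6^(2/3)/(9*k^2 + sqrt(3)*sqrt(27*k^4 - 65536))^(1/3)))/48)


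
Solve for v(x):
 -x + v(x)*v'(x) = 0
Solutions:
 v(x) = -sqrt(C1 + x^2)
 v(x) = sqrt(C1 + x^2)


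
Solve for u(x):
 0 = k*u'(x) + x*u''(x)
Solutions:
 u(x) = C1 + x^(1 - re(k))*(C2*sin(log(x)*Abs(im(k))) + C3*cos(log(x)*im(k)))


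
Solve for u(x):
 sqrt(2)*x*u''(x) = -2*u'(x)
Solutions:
 u(x) = C1 + C2*x^(1 - sqrt(2))


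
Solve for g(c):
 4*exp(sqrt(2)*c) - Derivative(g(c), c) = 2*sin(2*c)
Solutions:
 g(c) = C1 + 2*sqrt(2)*exp(sqrt(2)*c) + cos(2*c)


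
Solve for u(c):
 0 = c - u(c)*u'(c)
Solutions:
 u(c) = -sqrt(C1 + c^2)
 u(c) = sqrt(C1 + c^2)


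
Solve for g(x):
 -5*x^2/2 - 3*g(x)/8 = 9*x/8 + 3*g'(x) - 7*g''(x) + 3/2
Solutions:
 g(x) = C1*exp(x*(6 - sqrt(78))/28) + C2*exp(x*(6 + sqrt(78))/28) - 20*x^2/3 + 311*x/3 - 9740/9


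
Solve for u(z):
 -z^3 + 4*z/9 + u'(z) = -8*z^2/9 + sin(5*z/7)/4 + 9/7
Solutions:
 u(z) = C1 + z^4/4 - 8*z^3/27 - 2*z^2/9 + 9*z/7 - 7*cos(5*z/7)/20


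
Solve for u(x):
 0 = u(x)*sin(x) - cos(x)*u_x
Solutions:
 u(x) = C1/cos(x)


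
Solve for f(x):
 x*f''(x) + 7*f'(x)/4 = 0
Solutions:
 f(x) = C1 + C2/x^(3/4)


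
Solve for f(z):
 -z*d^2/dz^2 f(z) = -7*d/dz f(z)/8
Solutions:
 f(z) = C1 + C2*z^(15/8)


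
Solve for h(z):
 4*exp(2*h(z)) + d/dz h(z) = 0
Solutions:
 h(z) = log(-sqrt(-1/(C1 - 4*z))) - log(2)/2
 h(z) = log(-1/(C1 - 4*z))/2 - log(2)/2


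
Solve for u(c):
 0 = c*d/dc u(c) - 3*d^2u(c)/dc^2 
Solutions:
 u(c) = C1 + C2*erfi(sqrt(6)*c/6)


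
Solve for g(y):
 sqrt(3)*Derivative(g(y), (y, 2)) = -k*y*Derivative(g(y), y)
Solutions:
 g(y) = Piecewise((-sqrt(2)*3^(1/4)*sqrt(pi)*C1*erf(sqrt(2)*3^(3/4)*sqrt(k)*y/6)/(2*sqrt(k)) - C2, (k > 0) | (k < 0)), (-C1*y - C2, True))


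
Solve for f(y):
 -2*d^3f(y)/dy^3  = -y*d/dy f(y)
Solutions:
 f(y) = C1 + Integral(C2*airyai(2^(2/3)*y/2) + C3*airybi(2^(2/3)*y/2), y)


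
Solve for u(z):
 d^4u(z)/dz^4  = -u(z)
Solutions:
 u(z) = (C1*sin(sqrt(2)*z/2) + C2*cos(sqrt(2)*z/2))*exp(-sqrt(2)*z/2) + (C3*sin(sqrt(2)*z/2) + C4*cos(sqrt(2)*z/2))*exp(sqrt(2)*z/2)


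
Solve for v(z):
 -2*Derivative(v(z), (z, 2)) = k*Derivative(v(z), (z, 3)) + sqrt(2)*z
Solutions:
 v(z) = C1 + C2*z + C3*exp(-2*z/k) + sqrt(2)*k*z^2/8 - sqrt(2)*z^3/12


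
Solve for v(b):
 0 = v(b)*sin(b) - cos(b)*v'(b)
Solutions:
 v(b) = C1/cos(b)


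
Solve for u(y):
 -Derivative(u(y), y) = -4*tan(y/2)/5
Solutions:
 u(y) = C1 - 8*log(cos(y/2))/5


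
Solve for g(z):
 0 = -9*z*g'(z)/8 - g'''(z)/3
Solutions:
 g(z) = C1 + Integral(C2*airyai(-3*z/2) + C3*airybi(-3*z/2), z)


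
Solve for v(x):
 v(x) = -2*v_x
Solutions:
 v(x) = C1*exp(-x/2)


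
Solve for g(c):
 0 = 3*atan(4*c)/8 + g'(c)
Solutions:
 g(c) = C1 - 3*c*atan(4*c)/8 + 3*log(16*c^2 + 1)/64


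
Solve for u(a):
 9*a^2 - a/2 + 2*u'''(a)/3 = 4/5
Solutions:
 u(a) = C1 + C2*a + C3*a^2 - 9*a^5/40 + a^4/32 + a^3/5


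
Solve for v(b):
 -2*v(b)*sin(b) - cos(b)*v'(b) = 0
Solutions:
 v(b) = C1*cos(b)^2


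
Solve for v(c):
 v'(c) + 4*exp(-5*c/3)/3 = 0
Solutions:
 v(c) = C1 + 4*exp(-5*c/3)/5


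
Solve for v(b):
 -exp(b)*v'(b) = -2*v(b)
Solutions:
 v(b) = C1*exp(-2*exp(-b))


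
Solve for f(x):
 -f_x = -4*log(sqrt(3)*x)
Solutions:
 f(x) = C1 + 4*x*log(x) - 4*x + x*log(9)


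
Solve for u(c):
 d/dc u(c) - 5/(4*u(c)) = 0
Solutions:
 u(c) = -sqrt(C1 + 10*c)/2
 u(c) = sqrt(C1 + 10*c)/2


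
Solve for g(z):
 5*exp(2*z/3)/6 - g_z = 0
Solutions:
 g(z) = C1 + 5*exp(2*z/3)/4


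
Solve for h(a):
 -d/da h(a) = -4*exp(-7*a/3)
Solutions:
 h(a) = C1 - 12*exp(-7*a/3)/7


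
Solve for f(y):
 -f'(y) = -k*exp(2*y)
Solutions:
 f(y) = C1 + k*exp(2*y)/2


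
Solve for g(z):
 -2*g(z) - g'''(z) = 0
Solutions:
 g(z) = C3*exp(-2^(1/3)*z) + (C1*sin(2^(1/3)*sqrt(3)*z/2) + C2*cos(2^(1/3)*sqrt(3)*z/2))*exp(2^(1/3)*z/2)


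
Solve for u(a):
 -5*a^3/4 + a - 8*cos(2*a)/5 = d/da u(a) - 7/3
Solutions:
 u(a) = C1 - 5*a^4/16 + a^2/2 + 7*a/3 - 8*sin(a)*cos(a)/5


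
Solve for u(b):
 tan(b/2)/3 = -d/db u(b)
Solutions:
 u(b) = C1 + 2*log(cos(b/2))/3


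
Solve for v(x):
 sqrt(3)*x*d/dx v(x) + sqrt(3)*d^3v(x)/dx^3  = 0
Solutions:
 v(x) = C1 + Integral(C2*airyai(-x) + C3*airybi(-x), x)


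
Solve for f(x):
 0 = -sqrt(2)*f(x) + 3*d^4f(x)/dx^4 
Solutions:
 f(x) = C1*exp(-2^(1/8)*3^(3/4)*x/3) + C2*exp(2^(1/8)*3^(3/4)*x/3) + C3*sin(2^(1/8)*3^(3/4)*x/3) + C4*cos(2^(1/8)*3^(3/4)*x/3)


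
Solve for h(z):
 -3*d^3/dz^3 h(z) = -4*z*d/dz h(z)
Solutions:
 h(z) = C1 + Integral(C2*airyai(6^(2/3)*z/3) + C3*airybi(6^(2/3)*z/3), z)


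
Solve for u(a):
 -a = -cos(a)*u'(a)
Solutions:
 u(a) = C1 + Integral(a/cos(a), a)


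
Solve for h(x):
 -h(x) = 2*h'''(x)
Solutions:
 h(x) = C3*exp(-2^(2/3)*x/2) + (C1*sin(2^(2/3)*sqrt(3)*x/4) + C2*cos(2^(2/3)*sqrt(3)*x/4))*exp(2^(2/3)*x/4)


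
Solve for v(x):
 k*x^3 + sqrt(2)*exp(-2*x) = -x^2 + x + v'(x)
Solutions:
 v(x) = C1 + k*x^4/4 + x^3/3 - x^2/2 - sqrt(2)*exp(-2*x)/2


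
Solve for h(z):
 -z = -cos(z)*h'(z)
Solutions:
 h(z) = C1 + Integral(z/cos(z), z)


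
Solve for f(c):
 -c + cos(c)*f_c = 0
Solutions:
 f(c) = C1 + Integral(c/cos(c), c)


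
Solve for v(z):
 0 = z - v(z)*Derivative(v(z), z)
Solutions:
 v(z) = -sqrt(C1 + z^2)
 v(z) = sqrt(C1 + z^2)


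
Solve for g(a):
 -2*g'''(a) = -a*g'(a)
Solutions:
 g(a) = C1 + Integral(C2*airyai(2^(2/3)*a/2) + C3*airybi(2^(2/3)*a/2), a)


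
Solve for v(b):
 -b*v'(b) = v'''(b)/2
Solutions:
 v(b) = C1 + Integral(C2*airyai(-2^(1/3)*b) + C3*airybi(-2^(1/3)*b), b)


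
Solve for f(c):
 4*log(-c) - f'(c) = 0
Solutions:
 f(c) = C1 + 4*c*log(-c) - 4*c
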